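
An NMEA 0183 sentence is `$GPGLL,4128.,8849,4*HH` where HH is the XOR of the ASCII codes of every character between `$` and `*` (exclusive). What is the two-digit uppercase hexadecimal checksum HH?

64

XOR the ASCII codes of the payload characters:
  'G' = 0x47 → acc = 0x47
  'P' = 0x50 → acc = 0x17
  'G' = 0x47 → acc = 0x50
  'L' = 0x4C → acc = 0x1C
  'L' = 0x4C → acc = 0x50
  ',' = 0x2C → acc = 0x7C
  '4' = 0x34 → acc = 0x48
  '1' = 0x31 → acc = 0x79
  '2' = 0x32 → acc = 0x4B
  '8' = 0x38 → acc = 0x73
  '.' = 0x2E → acc = 0x5D
  ',' = 0x2C → acc = 0x71
  '8' = 0x38 → acc = 0x49
  '8' = 0x38 → acc = 0x71
  '4' = 0x34 → acc = 0x45
  '9' = 0x39 → acc = 0x7C
  ',' = 0x2C → acc = 0x50
  '4' = 0x34 → acc = 0x64
Checksum = 0x64.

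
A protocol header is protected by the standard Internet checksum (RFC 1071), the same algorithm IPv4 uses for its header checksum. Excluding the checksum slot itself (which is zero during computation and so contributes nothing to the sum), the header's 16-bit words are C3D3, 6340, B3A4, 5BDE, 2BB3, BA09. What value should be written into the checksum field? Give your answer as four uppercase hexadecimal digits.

E3AB

One's-complement addition (fold any carry out of bit 15 back into bit 0):
  0xC3D3 + 0x6340 = 0x12713 → wrap carry → 0x2714
  0x2714 + 0xB3A4 = 0x0DAB8
  0xDAB8 + 0x5BDE = 0x13696 → wrap carry → 0x3697
  0x3697 + 0x2BB3 = 0x0624A
  0x624A + 0xBA09 = 0x11C53 → wrap carry → 0x1C54
One's-complement sum = 0x1C54.
Checksum = ~0x1C54 & 0xFFFF = 0xE3AB.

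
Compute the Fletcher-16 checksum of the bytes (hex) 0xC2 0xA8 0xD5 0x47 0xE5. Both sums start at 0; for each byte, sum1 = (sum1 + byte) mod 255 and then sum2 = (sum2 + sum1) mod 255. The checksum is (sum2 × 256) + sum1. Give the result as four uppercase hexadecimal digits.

Running sums (mod 255):
  after byte 0 (0xC2): sum1=194, sum2=194
  after byte 1 (0xA8): sum1=107, sum2=46
  after byte 2 (0xD5): sum1=65, sum2=111
  after byte 3 (0x47): sum1=136, sum2=247
  after byte 4 (0xE5): sum1=110, sum2=102
Checksum = sum2·256 + sum1 = 102·256 + 110 = 26222 = 0x666E.

666E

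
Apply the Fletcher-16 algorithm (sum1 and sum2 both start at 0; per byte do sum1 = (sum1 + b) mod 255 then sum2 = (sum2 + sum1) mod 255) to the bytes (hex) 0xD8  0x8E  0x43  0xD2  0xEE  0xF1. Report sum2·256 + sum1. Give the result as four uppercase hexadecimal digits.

335E

Running sums (mod 255):
  after byte 0 (0xD8): sum1=216, sum2=216
  after byte 1 (0x8E): sum1=103, sum2=64
  after byte 2 (0x43): sum1=170, sum2=234
  after byte 3 (0xD2): sum1=125, sum2=104
  after byte 4 (0xEE): sum1=108, sum2=212
  after byte 5 (0xF1): sum1=94, sum2=51
Checksum = sum2·256 + sum1 = 51·256 + 94 = 13150 = 0x335E.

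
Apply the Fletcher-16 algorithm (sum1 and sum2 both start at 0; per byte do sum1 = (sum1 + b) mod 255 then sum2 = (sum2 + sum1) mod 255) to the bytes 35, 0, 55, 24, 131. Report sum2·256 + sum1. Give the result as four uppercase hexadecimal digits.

09F5

Running sums (mod 255):
  after byte 0 (35): sum1=35, sum2=35
  after byte 1 (0): sum1=35, sum2=70
  after byte 2 (55): sum1=90, sum2=160
  after byte 3 (24): sum1=114, sum2=19
  after byte 4 (131): sum1=245, sum2=9
Checksum = sum2·256 + sum1 = 9·256 + 245 = 2549 = 0x09F5.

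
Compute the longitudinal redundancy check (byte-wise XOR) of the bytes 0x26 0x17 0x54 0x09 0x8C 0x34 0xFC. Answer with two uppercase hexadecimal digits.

28

XOR the bytes together:
  start with 0x26
  0x26 ⊕ 0x17 = 0x31
  0x31 ⊕ 0x54 = 0x65
  0x65 ⊕ 0x09 = 0x6C
  0x6C ⊕ 0x8C = 0xE0
  0xE0 ⊕ 0x34 = 0xD4
  0xD4 ⊕ 0xFC = 0x28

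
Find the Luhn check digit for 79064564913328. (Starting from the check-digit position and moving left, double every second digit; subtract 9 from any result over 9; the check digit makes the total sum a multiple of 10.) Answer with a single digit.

Partial digits right→left: 8 2 3 3 1 9 4 6 5 4 6 0 9 7
Double every second digit counting from the check-digit position (so the 1st, 3rd, 5th, ... of the partial from the right).
  doubled (with −9 where >9): 7 6 2 8 1 3 9 → sum 36
  kept as-is: 2 3 9 6 4 0 7 → sum 31
Total = 36 + 31 = 67.
Check digit = (10 − (67 mod 10)) mod 10 = 3.

3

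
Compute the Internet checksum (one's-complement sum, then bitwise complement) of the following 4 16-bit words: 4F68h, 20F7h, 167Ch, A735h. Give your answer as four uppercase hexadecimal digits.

D1EE

One's-complement addition (fold any carry out of bit 15 back into bit 0):
  0x4F68 + 0x20F7 = 0x0705F
  0x705F + 0x167C = 0x086DB
  0x86DB + 0xA735 = 0x12E10 → wrap carry → 0x2E11
One's-complement sum = 0x2E11.
Checksum = ~0x2E11 & 0xFFFF = 0xD1EE.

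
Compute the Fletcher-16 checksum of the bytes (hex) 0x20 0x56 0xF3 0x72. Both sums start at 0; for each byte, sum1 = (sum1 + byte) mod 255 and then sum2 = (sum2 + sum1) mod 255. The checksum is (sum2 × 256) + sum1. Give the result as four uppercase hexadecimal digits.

Running sums (mod 255):
  after byte 0 (0x20): sum1=32, sum2=32
  after byte 1 (0x56): sum1=118, sum2=150
  after byte 2 (0xF3): sum1=106, sum2=1
  after byte 3 (0x72): sum1=220, sum2=221
Checksum = sum2·256 + sum1 = 221·256 + 220 = 56796 = 0xDDDC.

DDDC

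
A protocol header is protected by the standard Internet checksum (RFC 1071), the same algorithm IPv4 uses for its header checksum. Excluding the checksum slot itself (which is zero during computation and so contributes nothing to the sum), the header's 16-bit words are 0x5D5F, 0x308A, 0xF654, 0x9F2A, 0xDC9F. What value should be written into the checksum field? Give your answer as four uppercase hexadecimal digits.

FFF6

One's-complement addition (fold any carry out of bit 15 back into bit 0):
  0x5D5F + 0x308A = 0x08DE9
  0x8DE9 + 0xF654 = 0x1843D → wrap carry → 0x843E
  0x843E + 0x9F2A = 0x12368 → wrap carry → 0x2369
  0x2369 + 0xDC9F = 0x10008 → wrap carry → 0x0009
One's-complement sum = 0x0009.
Checksum = ~0x0009 & 0xFFFF = 0xFFF6.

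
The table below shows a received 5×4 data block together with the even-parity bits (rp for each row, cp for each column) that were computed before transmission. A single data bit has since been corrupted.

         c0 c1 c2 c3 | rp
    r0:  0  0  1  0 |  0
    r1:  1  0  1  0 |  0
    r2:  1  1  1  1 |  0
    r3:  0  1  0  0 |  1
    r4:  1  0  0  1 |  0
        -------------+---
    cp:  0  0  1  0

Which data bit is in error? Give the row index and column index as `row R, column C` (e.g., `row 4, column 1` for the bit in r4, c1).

row 0, column 0

Recompute each row's even parity and compare to rp:
  r0: data parity 1, sent rp 0 → mismatch
  r1: data parity 0, sent rp 0 → ok
  r2: data parity 0, sent rp 0 → ok
  r3: data parity 1, sent rp 1 → ok
  r4: data parity 0, sent rp 0 → ok
Recompute each column's even parity and compare to cp:
  c0: data parity 1, sent cp 0 → mismatch
  c1: data parity 0, sent cp 0 → ok
  c2: data parity 1, sent cp 1 → ok
  c3: data parity 0, sent cp 0 → ok
Exactly one row (r0) and one column (c0) fail → the flipped bit is at their intersection.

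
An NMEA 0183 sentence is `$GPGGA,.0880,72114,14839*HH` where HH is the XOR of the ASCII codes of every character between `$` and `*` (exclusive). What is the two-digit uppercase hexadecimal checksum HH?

XOR the ASCII codes of the payload characters:
  'G' = 0x47 → acc = 0x47
  'P' = 0x50 → acc = 0x17
  'G' = 0x47 → acc = 0x50
  'G' = 0x47 → acc = 0x17
  'A' = 0x41 → acc = 0x56
  ',' = 0x2C → acc = 0x7A
  '.' = 0x2E → acc = 0x54
  '0' = 0x30 → acc = 0x64
  '8' = 0x38 → acc = 0x5C
  '8' = 0x38 → acc = 0x64
  '0' = 0x30 → acc = 0x54
  ',' = 0x2C → acc = 0x78
  '7' = 0x37 → acc = 0x4F
  '2' = 0x32 → acc = 0x7D
  '1' = 0x31 → acc = 0x4C
  '1' = 0x31 → acc = 0x7D
  '4' = 0x34 → acc = 0x49
  ',' = 0x2C → acc = 0x65
  '1' = 0x31 → acc = 0x54
  '4' = 0x34 → acc = 0x60
  '8' = 0x38 → acc = 0x58
  '3' = 0x33 → acc = 0x6B
  '9' = 0x39 → acc = 0x52
Checksum = 0x52.

52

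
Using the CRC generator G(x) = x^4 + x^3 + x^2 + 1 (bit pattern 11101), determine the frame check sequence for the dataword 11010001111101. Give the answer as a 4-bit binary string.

Append 4 zeros: 110100011111010000. Divide by 11101 (XOR where the leading bit is 1):
  pos 0: 11010 XOR 11101 = 00111
  pos 2: 11100 XOR 11101 = 00001
  pos 6: 11111 XOR 11101 = 00010
  pos 9: 10101 XOR 11101 = 01000
  pos 10: 10000 XOR 11101 = 01101
  pos 11: 11010 XOR 11101 = 00111
  pos 13: 11100 XOR 11101 = 00001
Remainder (last 4 bits) = 0001. This is the CRC / FCS.

0001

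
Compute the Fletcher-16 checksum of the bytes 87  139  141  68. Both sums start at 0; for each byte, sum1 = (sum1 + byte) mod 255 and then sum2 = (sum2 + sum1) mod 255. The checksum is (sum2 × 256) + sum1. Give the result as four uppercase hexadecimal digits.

5FB4

Running sums (mod 255):
  after byte 0 (87): sum1=87, sum2=87
  after byte 1 (139): sum1=226, sum2=58
  after byte 2 (141): sum1=112, sum2=170
  after byte 3 (68): sum1=180, sum2=95
Checksum = sum2·256 + sum1 = 95·256 + 180 = 24500 = 0x5FB4.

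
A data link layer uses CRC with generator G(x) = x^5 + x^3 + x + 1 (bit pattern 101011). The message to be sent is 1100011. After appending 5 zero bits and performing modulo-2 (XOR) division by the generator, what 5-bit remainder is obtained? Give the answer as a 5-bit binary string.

00011

Append 5 zeros: 110001100000. Divide by 101011 (XOR where the leading bit is 1):
  pos 0: 110001 XOR 101011 = 011010
  pos 1: 110101 XOR 101011 = 011110
  pos 2: 111100 XOR 101011 = 010111
  pos 3: 101110 XOR 101011 = 000101
  pos 6: 101000 XOR 101011 = 000011
Remainder (last 5 bits) = 00011. This is the CRC / FCS.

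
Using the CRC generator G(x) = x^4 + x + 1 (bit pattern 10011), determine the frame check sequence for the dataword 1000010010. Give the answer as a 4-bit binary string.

1110

Append 4 zeros: 10000100100000. Divide by 10011 (XOR where the leading bit is 1):
  pos 0: 10000 XOR 10011 = 00011
  pos 3: 11100 XOR 10011 = 01111
  pos 4: 11111 XOR 10011 = 01100
  pos 5: 11000 XOR 10011 = 01011
  pos 6: 10110 XOR 10011 = 00101
  pos 8: 10100 XOR 10011 = 00111
Remainder (last 4 bits) = 1110. This is the CRC / FCS.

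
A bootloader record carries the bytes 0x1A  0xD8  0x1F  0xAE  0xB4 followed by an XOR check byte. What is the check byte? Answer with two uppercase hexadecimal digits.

C7

XOR the bytes together:
  start with 0x1A
  0x1A ⊕ 0xD8 = 0xC2
  0xC2 ⊕ 0x1F = 0xDD
  0xDD ⊕ 0xAE = 0x73
  0x73 ⊕ 0xB4 = 0xC7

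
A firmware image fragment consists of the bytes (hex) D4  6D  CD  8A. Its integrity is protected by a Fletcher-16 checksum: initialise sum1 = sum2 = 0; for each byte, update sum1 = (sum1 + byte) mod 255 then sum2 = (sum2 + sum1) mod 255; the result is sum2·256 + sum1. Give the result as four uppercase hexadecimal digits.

C19A

Running sums (mod 255):
  after byte 0 (D4): sum1=212, sum2=212
  after byte 1 (6D): sum1=66, sum2=23
  after byte 2 (CD): sum1=16, sum2=39
  after byte 3 (8A): sum1=154, sum2=193
Checksum = sum2·256 + sum1 = 193·256 + 154 = 49562 = 0xC19A.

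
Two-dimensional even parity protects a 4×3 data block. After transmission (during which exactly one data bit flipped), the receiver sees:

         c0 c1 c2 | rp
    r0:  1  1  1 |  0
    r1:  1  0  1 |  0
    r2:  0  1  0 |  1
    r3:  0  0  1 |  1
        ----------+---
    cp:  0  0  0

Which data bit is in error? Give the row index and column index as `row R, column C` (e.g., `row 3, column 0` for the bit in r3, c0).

Recompute each row's even parity and compare to rp:
  r0: data parity 1, sent rp 0 → mismatch
  r1: data parity 0, sent rp 0 → ok
  r2: data parity 1, sent rp 1 → ok
  r3: data parity 1, sent rp 1 → ok
Recompute each column's even parity and compare to cp:
  c0: data parity 0, sent cp 0 → ok
  c1: data parity 0, sent cp 0 → ok
  c2: data parity 1, sent cp 0 → mismatch
Exactly one row (r0) and one column (c2) fail → the flipped bit is at their intersection.

row 0, column 2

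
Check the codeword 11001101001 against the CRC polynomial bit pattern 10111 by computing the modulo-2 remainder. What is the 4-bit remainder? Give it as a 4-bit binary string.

0000

Modulo-2 division of 11001101001 by 10111:
  pos 0: 11001 XOR 10111 = 01110
  pos 1: 11101 XOR 10111 = 01010
  pos 2: 10100 XOR 10111 = 00011
  pos 5: 11100 XOR 10111 = 01011
  pos 6: 10111 XOR 10111 = 00000
Remainder = 0000 (zero — the frame passes the CRC check).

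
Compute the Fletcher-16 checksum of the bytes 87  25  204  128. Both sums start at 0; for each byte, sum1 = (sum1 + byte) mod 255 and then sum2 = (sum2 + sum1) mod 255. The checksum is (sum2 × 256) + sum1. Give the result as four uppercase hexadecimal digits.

C2BD

Running sums (mod 255):
  after byte 0 (87): sum1=87, sum2=87
  after byte 1 (25): sum1=112, sum2=199
  after byte 2 (204): sum1=61, sum2=5
  after byte 3 (128): sum1=189, sum2=194
Checksum = sum2·256 + sum1 = 194·256 + 189 = 49853 = 0xC2BD.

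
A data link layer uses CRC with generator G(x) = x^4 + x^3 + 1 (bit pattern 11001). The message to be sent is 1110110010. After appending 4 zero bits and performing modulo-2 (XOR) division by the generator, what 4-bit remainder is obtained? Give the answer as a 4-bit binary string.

1000

Append 4 zeros: 11101100100000. Divide by 11001 (XOR where the leading bit is 1):
  pos 0: 11101 XOR 11001 = 00100
  pos 2: 10010 XOR 11001 = 01011
  pos 3: 10110 XOR 11001 = 01111
  pos 4: 11111 XOR 11001 = 00110
  pos 6: 11000 XOR 11001 = 00001
Remainder (last 4 bits) = 1000. This is the CRC / FCS.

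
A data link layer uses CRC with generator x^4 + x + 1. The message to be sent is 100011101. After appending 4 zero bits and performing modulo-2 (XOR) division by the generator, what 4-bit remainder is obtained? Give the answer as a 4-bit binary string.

Append 4 zeros: 1000111010000. Divide by 10011 (XOR where the leading bit is 1):
  pos 0: 10001 XOR 10011 = 00010
  pos 3: 10110 XOR 10011 = 00101
  pos 5: 10110 XOR 10011 = 00101
  pos 7: 10100 XOR 10011 = 00111
Remainder (last 4 bits) = 1110. This is the CRC / FCS.

1110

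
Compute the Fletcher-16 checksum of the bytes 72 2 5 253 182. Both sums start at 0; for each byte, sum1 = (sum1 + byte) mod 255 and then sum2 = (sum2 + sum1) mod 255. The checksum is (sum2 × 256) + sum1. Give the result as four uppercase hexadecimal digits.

3304

Running sums (mod 255):
  after byte 0 (72): sum1=72, sum2=72
  after byte 1 (2): sum1=74, sum2=146
  after byte 2 (5): sum1=79, sum2=225
  after byte 3 (253): sum1=77, sum2=47
  after byte 4 (182): sum1=4, sum2=51
Checksum = sum2·256 + sum1 = 51·256 + 4 = 13060 = 0x3304.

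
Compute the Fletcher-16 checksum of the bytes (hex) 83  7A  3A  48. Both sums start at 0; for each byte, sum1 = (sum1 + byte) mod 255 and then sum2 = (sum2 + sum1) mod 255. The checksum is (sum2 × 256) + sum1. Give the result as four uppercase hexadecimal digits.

Running sums (mod 255):
  after byte 0 (83): sum1=131, sum2=131
  after byte 1 (7A): sum1=253, sum2=129
  after byte 2 (3A): sum1=56, sum2=185
  after byte 3 (48): sum1=128, sum2=58
Checksum = sum2·256 + sum1 = 58·256 + 128 = 14976 = 0x3A80.

3A80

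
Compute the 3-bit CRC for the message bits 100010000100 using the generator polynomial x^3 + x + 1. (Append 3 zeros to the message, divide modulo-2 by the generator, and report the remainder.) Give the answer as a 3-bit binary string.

101

Append 3 zeros: 100010000100000. Divide by 1011 (XOR where the leading bit is 1):
  pos 0: 1000 XOR 1011 = 0011
  pos 2: 1110 XOR 1011 = 0101
  pos 3: 1010 XOR 1011 = 0001
  pos 6: 1001 XOR 1011 = 0010
  pos 8: 1000 XOR 1011 = 0011
  pos 10: 1100 XOR 1011 = 0111
  pos 11: 1110 XOR 1011 = 0101
Remainder (last 3 bits) = 101. This is the CRC / FCS.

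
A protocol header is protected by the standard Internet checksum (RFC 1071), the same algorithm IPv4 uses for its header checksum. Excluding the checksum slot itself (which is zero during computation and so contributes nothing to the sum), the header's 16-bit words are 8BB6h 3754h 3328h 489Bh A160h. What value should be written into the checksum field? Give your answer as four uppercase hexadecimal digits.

1FD1

One's-complement addition (fold any carry out of bit 15 back into bit 0):
  0x8BB6 + 0x3754 = 0x0C30A
  0xC30A + 0x3328 = 0x0F632
  0xF632 + 0x489B = 0x13ECD → wrap carry → 0x3ECE
  0x3ECE + 0xA160 = 0x0E02E
One's-complement sum = 0xE02E.
Checksum = ~0xE02E & 0xFFFF = 0x1FD1.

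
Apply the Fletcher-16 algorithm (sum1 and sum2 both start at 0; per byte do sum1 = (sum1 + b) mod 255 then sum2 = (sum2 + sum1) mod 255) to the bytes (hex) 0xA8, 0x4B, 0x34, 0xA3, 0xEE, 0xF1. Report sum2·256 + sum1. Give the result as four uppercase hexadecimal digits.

Running sums (mod 255):
  after byte 0 (0xA8): sum1=168, sum2=168
  after byte 1 (0x4B): sum1=243, sum2=156
  after byte 2 (0x34): sum1=40, sum2=196
  after byte 3 (0xA3): sum1=203, sum2=144
  after byte 4 (0xEE): sum1=186, sum2=75
  after byte 5 (0xF1): sum1=172, sum2=247
Checksum = sum2·256 + sum1 = 247·256 + 172 = 63404 = 0xF7AC.

F7AC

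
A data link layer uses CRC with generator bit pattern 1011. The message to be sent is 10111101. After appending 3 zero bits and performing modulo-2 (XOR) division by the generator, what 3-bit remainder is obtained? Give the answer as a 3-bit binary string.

Append 3 zeros: 10111101000. Divide by 1011 (XOR where the leading bit is 1):
  pos 0: 1011 XOR 1011 = 0000
  pos 4: 1101 XOR 1011 = 0110
  pos 5: 1100 XOR 1011 = 0111
  pos 6: 1110 XOR 1011 = 0101
  pos 7: 1010 XOR 1011 = 0001
Remainder (last 3 bits) = 001. This is the CRC / FCS.

001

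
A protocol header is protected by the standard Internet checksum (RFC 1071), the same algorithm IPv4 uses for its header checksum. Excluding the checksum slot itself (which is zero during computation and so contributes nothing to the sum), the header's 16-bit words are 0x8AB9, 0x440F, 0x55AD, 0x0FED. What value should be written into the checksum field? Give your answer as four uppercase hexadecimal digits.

CB9C

One's-complement addition (fold any carry out of bit 15 back into bit 0):
  0x8AB9 + 0x440F = 0x0CEC8
  0xCEC8 + 0x55AD = 0x12475 → wrap carry → 0x2476
  0x2476 + 0x0FED = 0x03463
One's-complement sum = 0x3463.
Checksum = ~0x3463 & 0xFFFF = 0xCB9C.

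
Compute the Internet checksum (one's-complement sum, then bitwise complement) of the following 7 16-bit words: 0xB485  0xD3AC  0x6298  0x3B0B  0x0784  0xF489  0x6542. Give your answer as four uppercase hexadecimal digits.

78D9

One's-complement addition (fold any carry out of bit 15 back into bit 0):
  0xB485 + 0xD3AC = 0x18831 → wrap carry → 0x8832
  0x8832 + 0x6298 = 0x0EACA
  0xEACA + 0x3B0B = 0x125D5 → wrap carry → 0x25D6
  0x25D6 + 0x0784 = 0x02D5A
  0x2D5A + 0xF489 = 0x121E3 → wrap carry → 0x21E4
  0x21E4 + 0x6542 = 0x08726
One's-complement sum = 0x8726.
Checksum = ~0x8726 & 0xFFFF = 0x78D9.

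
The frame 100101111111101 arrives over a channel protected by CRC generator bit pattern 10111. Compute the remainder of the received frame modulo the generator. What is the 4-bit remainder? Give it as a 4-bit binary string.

Modulo-2 division of 100101111111101 by 10111:
  pos 0: 10010 XOR 10111 = 00101
  pos 2: 10111 XOR 10111 = 00000
  pos 7: 11111 XOR 10111 = 01000
  pos 8: 10001 XOR 10111 = 00110
  pos 10: 11001 XOR 10111 = 01110
Remainder = 1110 (nonzero — an error is detected).

1110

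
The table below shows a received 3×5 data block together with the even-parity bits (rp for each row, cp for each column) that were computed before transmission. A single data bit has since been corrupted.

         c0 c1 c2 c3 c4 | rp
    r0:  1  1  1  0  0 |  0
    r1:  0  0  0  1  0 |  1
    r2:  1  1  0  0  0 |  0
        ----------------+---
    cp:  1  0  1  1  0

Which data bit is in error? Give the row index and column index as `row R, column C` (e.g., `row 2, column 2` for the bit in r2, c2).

row 0, column 0

Recompute each row's even parity and compare to rp:
  r0: data parity 1, sent rp 0 → mismatch
  r1: data parity 1, sent rp 1 → ok
  r2: data parity 0, sent rp 0 → ok
Recompute each column's even parity and compare to cp:
  c0: data parity 0, sent cp 1 → mismatch
  c1: data parity 0, sent cp 0 → ok
  c2: data parity 1, sent cp 1 → ok
  c3: data parity 1, sent cp 1 → ok
  c4: data parity 0, sent cp 0 → ok
Exactly one row (r0) and one column (c0) fail → the flipped bit is at their intersection.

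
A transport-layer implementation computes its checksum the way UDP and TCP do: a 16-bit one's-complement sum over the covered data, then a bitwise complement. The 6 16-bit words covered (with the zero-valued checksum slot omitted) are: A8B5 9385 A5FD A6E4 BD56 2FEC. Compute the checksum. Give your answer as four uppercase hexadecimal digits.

One's-complement addition (fold any carry out of bit 15 back into bit 0):
  0xA8B5 + 0x9385 = 0x13C3A → wrap carry → 0x3C3B
  0x3C3B + 0xA5FD = 0x0E238
  0xE238 + 0xA6E4 = 0x1891C → wrap carry → 0x891D
  0x891D + 0xBD56 = 0x14673 → wrap carry → 0x4674
  0x4674 + 0x2FEC = 0x07660
One's-complement sum = 0x7660.
Checksum = ~0x7660 & 0xFFFF = 0x899F.

899F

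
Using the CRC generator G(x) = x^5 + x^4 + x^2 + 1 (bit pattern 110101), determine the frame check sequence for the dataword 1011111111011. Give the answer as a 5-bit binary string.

Append 5 zeros: 101111111101100000. Divide by 110101 (XOR where the leading bit is 1):
  pos 0: 101111 XOR 110101 = 011010
  pos 1: 110101 XOR 110101 = 000000
  pos 7: 111011 XOR 110101 = 001110
  pos 9: 111000 XOR 110101 = 001101
  pos 11: 110100 XOR 110101 = 000001
Remainder (last 5 bits) = 00010. This is the CRC / FCS.

00010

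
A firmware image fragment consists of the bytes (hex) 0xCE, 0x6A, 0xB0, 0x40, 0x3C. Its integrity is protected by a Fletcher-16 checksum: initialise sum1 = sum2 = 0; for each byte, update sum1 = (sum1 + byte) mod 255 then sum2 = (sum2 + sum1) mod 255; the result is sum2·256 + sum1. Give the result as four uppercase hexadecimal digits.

8266

Running sums (mod 255):
  after byte 0 (0xCE): sum1=206, sum2=206
  after byte 1 (0x6A): sum1=57, sum2=8
  after byte 2 (0xB0): sum1=233, sum2=241
  after byte 3 (0x40): sum1=42, sum2=28
  after byte 4 (0x3C): sum1=102, sum2=130
Checksum = sum2·256 + sum1 = 130·256 + 102 = 33382 = 0x8266.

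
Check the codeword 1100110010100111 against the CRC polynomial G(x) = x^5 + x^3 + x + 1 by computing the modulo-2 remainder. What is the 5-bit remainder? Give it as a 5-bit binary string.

00001

Modulo-2 division of 1100110010100111 by 101011:
  pos 0: 110011 XOR 101011 = 011000
  pos 1: 110000 XOR 101011 = 011011
  pos 2: 110110 XOR 101011 = 011101
  pos 3: 111011 XOR 101011 = 010000
  pos 4: 100000 XOR 101011 = 001011
  pos 6: 101110 XOR 101011 = 000101
  pos 9: 101011 XOR 101011 = 000000
Remainder = 00001 (nonzero — an error is detected).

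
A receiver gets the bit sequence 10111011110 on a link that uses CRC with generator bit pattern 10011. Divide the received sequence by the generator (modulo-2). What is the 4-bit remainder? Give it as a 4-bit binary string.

1000

Modulo-2 division of 10111011110 by 10011:
  pos 0: 10111 XOR 10011 = 00100
  pos 2: 10001 XOR 10011 = 00010
  pos 5: 10111 XOR 10011 = 00100
Remainder = 1000 (nonzero — an error is detected).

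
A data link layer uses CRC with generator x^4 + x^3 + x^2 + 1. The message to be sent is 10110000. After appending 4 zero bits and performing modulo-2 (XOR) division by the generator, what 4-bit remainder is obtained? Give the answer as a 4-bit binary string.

Append 4 zeros: 101100000000. Divide by 11101 (XOR where the leading bit is 1):
  pos 0: 10110 XOR 11101 = 01011
  pos 1: 10110 XOR 11101 = 01011
  pos 2: 10110 XOR 11101 = 01011
  pos 3: 10110 XOR 11101 = 01011
  pos 4: 10110 XOR 11101 = 01011
  pos 5: 10110 XOR 11101 = 01011
  pos 6: 10110 XOR 11101 = 01011
  pos 7: 10110 XOR 11101 = 01011
Remainder (last 4 bits) = 1011. This is the CRC / FCS.

1011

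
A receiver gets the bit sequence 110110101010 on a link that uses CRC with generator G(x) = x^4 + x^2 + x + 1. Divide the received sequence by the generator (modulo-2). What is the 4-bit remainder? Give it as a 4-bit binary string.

1000

Modulo-2 division of 110110101010 by 10111:
  pos 0: 11011 XOR 10111 = 01100
  pos 1: 11000 XOR 10111 = 01111
  pos 2: 11111 XOR 10111 = 01000
  pos 3: 10000 XOR 10111 = 00111
  pos 5: 11110 XOR 10111 = 01001
  pos 6: 10011 XOR 10111 = 00100
Remainder = 1000 (nonzero — an error is detected).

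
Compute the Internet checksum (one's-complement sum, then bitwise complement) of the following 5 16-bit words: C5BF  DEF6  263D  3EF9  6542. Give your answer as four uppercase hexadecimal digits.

90D0

One's-complement addition (fold any carry out of bit 15 back into bit 0):
  0xC5BF + 0xDEF6 = 0x1A4B5 → wrap carry → 0xA4B6
  0xA4B6 + 0x263D = 0x0CAF3
  0xCAF3 + 0x3EF9 = 0x109EC → wrap carry → 0x09ED
  0x09ED + 0x6542 = 0x06F2F
One's-complement sum = 0x6F2F.
Checksum = ~0x6F2F & 0xFFFF = 0x90D0.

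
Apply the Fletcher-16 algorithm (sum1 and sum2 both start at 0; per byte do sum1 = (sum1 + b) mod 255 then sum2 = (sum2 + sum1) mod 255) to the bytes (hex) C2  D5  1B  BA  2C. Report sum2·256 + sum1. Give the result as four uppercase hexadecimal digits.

189A

Running sums (mod 255):
  after byte 0 (C2): sum1=194, sum2=194
  after byte 1 (D5): sum1=152, sum2=91
  after byte 2 (1B): sum1=179, sum2=15
  after byte 3 (BA): sum1=110, sum2=125
  after byte 4 (2C): sum1=154, sum2=24
Checksum = sum2·256 + sum1 = 24·256 + 154 = 6298 = 0x189A.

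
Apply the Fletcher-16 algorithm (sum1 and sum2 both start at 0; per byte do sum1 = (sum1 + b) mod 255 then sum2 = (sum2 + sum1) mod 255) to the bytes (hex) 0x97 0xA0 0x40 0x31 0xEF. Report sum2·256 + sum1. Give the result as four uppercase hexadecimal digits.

8B99

Running sums (mod 255):
  after byte 0 (0x97): sum1=151, sum2=151
  after byte 1 (0xA0): sum1=56, sum2=207
  after byte 2 (0x40): sum1=120, sum2=72
  after byte 3 (0x31): sum1=169, sum2=241
  after byte 4 (0xEF): sum1=153, sum2=139
Checksum = sum2·256 + sum1 = 139·256 + 153 = 35737 = 0x8B99.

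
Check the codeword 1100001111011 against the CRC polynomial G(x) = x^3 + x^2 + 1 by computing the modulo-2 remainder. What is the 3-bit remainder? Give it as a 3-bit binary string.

000

Modulo-2 division of 1100001111011 by 1101:
  pos 0: 1100 XOR 1101 = 0001
  pos 3: 1001 XOR 1101 = 0100
  pos 4: 1001 XOR 1101 = 0100
  pos 5: 1001 XOR 1101 = 0100
  pos 6: 1001 XOR 1101 = 0100
  pos 7: 1000 XOR 1101 = 0101
  pos 8: 1011 XOR 1101 = 0110
  pos 9: 1101 XOR 1101 = 0000
Remainder = 000 (zero — the frame passes the CRC check).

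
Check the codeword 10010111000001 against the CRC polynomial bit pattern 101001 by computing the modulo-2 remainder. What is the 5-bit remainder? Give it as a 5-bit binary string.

00010

Modulo-2 division of 10010111000001 by 101001:
  pos 0: 100101 XOR 101001 = 001100
  pos 2: 110011 XOR 101001 = 011010
  pos 3: 110100 XOR 101001 = 011101
  pos 4: 111010 XOR 101001 = 010011
  pos 5: 100110 XOR 101001 = 001111
  pos 7: 111100 XOR 101001 = 010101
  pos 8: 101011 XOR 101001 = 000010
Remainder = 00010 (nonzero — an error is detected).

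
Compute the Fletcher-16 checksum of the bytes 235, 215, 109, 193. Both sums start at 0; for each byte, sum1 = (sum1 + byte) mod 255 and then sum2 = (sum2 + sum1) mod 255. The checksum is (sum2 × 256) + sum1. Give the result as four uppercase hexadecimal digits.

Running sums (mod 255):
  after byte 0 (235): sum1=235, sum2=235
  after byte 1 (215): sum1=195, sum2=175
  after byte 2 (109): sum1=49, sum2=224
  after byte 3 (193): sum1=242, sum2=211
Checksum = sum2·256 + sum1 = 211·256 + 242 = 54258 = 0xD3F2.

D3F2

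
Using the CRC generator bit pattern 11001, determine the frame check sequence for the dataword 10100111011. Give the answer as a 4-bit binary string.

0001

Append 4 zeros: 101001110110000. Divide by 11001 (XOR where the leading bit is 1):
  pos 0: 10100 XOR 11001 = 01101
  pos 1: 11011 XOR 11001 = 00010
  pos 4: 10110 XOR 11001 = 01111
  pos 5: 11111 XOR 11001 = 00110
  pos 7: 11010 XOR 11001 = 00011
  pos 10: 11000 XOR 11001 = 00001
Remainder (last 4 bits) = 0001. This is the CRC / FCS.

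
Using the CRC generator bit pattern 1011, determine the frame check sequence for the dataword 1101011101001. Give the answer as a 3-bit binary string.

Append 3 zeros: 1101011101001000. Divide by 1011 (XOR where the leading bit is 1):
  pos 0: 1101 XOR 1011 = 0110
  pos 1: 1100 XOR 1011 = 0111
  pos 2: 1111 XOR 1011 = 0100
  pos 3: 1001 XOR 1011 = 0010
  pos 5: 1010 XOR 1011 = 0001
  pos 8: 1100 XOR 1011 = 0111
  pos 9: 1111 XOR 1011 = 0100
  pos 10: 1000 XOR 1011 = 0011
  pos 12: 1100 XOR 1011 = 0111
Remainder (last 3 bits) = 111. This is the CRC / FCS.

111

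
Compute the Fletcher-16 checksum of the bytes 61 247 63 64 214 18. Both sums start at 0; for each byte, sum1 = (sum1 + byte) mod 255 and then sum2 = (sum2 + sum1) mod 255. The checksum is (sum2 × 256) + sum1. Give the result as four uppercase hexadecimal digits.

Running sums (mod 255):
  after byte 0 (61): sum1=61, sum2=61
  after byte 1 (247): sum1=53, sum2=114
  after byte 2 (63): sum1=116, sum2=230
  after byte 3 (64): sum1=180, sum2=155
  after byte 4 (214): sum1=139, sum2=39
  after byte 5 (18): sum1=157, sum2=196
Checksum = sum2·256 + sum1 = 196·256 + 157 = 50333 = 0xC49D.

C49D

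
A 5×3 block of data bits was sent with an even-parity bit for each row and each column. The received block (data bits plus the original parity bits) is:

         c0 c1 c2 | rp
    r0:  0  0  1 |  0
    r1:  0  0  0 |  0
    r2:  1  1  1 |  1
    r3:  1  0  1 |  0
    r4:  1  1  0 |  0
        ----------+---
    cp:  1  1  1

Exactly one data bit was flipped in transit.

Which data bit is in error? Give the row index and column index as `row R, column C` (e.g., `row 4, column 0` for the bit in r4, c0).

row 0, column 1

Recompute each row's even parity and compare to rp:
  r0: data parity 1, sent rp 0 → mismatch
  r1: data parity 0, sent rp 0 → ok
  r2: data parity 1, sent rp 1 → ok
  r3: data parity 0, sent rp 0 → ok
  r4: data parity 0, sent rp 0 → ok
Recompute each column's even parity and compare to cp:
  c0: data parity 1, sent cp 1 → ok
  c1: data parity 0, sent cp 1 → mismatch
  c2: data parity 1, sent cp 1 → ok
Exactly one row (r0) and one column (c1) fail → the flipped bit is at their intersection.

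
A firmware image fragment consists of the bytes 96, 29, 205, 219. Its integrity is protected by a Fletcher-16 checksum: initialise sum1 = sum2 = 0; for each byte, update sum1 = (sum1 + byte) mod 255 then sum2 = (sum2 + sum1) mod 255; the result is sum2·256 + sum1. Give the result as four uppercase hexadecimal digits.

Running sums (mod 255):
  after byte 0 (96): sum1=96, sum2=96
  after byte 1 (29): sum1=125, sum2=221
  after byte 2 (205): sum1=75, sum2=41
  after byte 3 (219): sum1=39, sum2=80
Checksum = sum2·256 + sum1 = 80·256 + 39 = 20519 = 0x5027.

5027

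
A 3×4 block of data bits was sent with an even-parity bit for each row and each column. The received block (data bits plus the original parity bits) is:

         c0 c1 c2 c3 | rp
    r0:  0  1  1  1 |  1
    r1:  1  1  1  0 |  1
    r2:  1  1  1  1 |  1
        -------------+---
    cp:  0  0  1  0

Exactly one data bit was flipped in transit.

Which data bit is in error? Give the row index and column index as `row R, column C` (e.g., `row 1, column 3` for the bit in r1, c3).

Recompute each row's even parity and compare to rp:
  r0: data parity 1, sent rp 1 → ok
  r1: data parity 1, sent rp 1 → ok
  r2: data parity 0, sent rp 1 → mismatch
Recompute each column's even parity and compare to cp:
  c0: data parity 0, sent cp 0 → ok
  c1: data parity 1, sent cp 0 → mismatch
  c2: data parity 1, sent cp 1 → ok
  c3: data parity 0, sent cp 0 → ok
Exactly one row (r2) and one column (c1) fail → the flipped bit is at their intersection.

row 2, column 1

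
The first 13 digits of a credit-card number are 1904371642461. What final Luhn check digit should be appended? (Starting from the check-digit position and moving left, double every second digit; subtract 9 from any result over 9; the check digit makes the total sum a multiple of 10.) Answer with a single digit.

8

Partial digits right→left: 1 6 4 2 4 6 1 7 3 4 0 9 1
Double every second digit counting from the check-digit position (so the 1st, 3rd, 5th, ... of the partial from the right).
  doubled (with −9 where >9): 2 8 8 2 6 0 2 → sum 28
  kept as-is: 6 2 6 7 4 9 → sum 34
Total = 28 + 34 = 62.
Check digit = (10 − (62 mod 10)) mod 10 = 8.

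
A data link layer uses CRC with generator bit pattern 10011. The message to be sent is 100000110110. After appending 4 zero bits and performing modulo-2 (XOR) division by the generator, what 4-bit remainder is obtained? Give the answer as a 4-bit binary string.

Append 4 zeros: 1000001101100000. Divide by 10011 (XOR where the leading bit is 1):
  pos 0: 10000 XOR 10011 = 00011
  pos 3: 11011 XOR 10011 = 01000
  pos 4: 10000 XOR 10011 = 00011
  pos 7: 11110 XOR 10011 = 01101
  pos 8: 11010 XOR 10011 = 01001
  pos 9: 10010 XOR 10011 = 00001
Remainder (last 4 bits) = 0100. This is the CRC / FCS.

0100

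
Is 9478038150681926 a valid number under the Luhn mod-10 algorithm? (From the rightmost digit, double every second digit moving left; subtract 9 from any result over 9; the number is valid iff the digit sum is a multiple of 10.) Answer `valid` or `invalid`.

valid

From the right, keep odd positions and double even positions (subtract 9 from any doubled value over 9):
  doubled (positions 2,4,...): 4 2 3 1 7 0 5 9 → sum 31
  kept (positions 1,3,...): 6 9 8 0 1 3 8 4 → sum 39
Total = 70.
70 mod 10 = 0, so the number is valid.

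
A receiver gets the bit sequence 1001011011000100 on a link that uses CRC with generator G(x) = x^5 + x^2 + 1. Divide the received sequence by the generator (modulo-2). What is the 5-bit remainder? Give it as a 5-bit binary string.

00000

Modulo-2 division of 1001011011000100 by 100101:
  pos 0: 100101 XOR 100101 = 000000
  pos 6: 101100 XOR 100101 = 001001
  pos 8: 100101 XOR 100101 = 000000
Remainder = 00000 (zero — the frame passes the CRC check).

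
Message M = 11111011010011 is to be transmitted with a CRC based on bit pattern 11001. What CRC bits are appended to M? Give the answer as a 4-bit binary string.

Append 4 zeros: 111110110100110000. Divide by 11001 (XOR where the leading bit is 1):
  pos 0: 11111 XOR 11001 = 00110
  pos 2: 11001 XOR 11001 = 00000
  pos 7: 10100 XOR 11001 = 01101
  pos 8: 11011 XOR 11001 = 00010
  pos 11: 10100 XOR 11001 = 01101
  pos 12: 11010 XOR 11001 = 00011
Remainder (last 4 bits) = 0110. This is the CRC / FCS.

0110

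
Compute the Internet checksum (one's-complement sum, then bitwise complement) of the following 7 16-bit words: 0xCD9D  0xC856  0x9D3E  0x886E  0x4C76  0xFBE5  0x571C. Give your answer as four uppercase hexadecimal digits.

A4E5

One's-complement addition (fold any carry out of bit 15 back into bit 0):
  0xCD9D + 0xC856 = 0x195F3 → wrap carry → 0x95F4
  0x95F4 + 0x9D3E = 0x13332 → wrap carry → 0x3333
  0x3333 + 0x886E = 0x0BBA1
  0xBBA1 + 0x4C76 = 0x10817 → wrap carry → 0x0818
  0x0818 + 0xFBE5 = 0x103FD → wrap carry → 0x03FE
  0x03FE + 0x571C = 0x05B1A
One's-complement sum = 0x5B1A.
Checksum = ~0x5B1A & 0xFFFF = 0xA4E5.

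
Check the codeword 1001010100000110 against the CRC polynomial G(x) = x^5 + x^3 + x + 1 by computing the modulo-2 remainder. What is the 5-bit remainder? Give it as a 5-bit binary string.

Modulo-2 division of 1001010100000110 by 101011:
  pos 0: 100101 XOR 101011 = 001110
  pos 2: 111001 XOR 101011 = 010010
  pos 3: 100100 XOR 101011 = 001111
  pos 5: 111100 XOR 101011 = 010111
  pos 6: 101110 XOR 101011 = 000101
  pos 9: 101011 XOR 101011 = 000000
Remainder = 00000 (zero — the frame passes the CRC check).

00000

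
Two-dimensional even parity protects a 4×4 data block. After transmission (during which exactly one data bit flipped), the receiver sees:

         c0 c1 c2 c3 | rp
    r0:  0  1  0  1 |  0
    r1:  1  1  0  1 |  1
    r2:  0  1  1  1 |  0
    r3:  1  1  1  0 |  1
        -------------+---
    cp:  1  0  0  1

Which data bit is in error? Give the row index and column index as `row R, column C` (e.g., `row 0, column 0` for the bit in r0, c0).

row 2, column 0

Recompute each row's even parity and compare to rp:
  r0: data parity 0, sent rp 0 → ok
  r1: data parity 1, sent rp 1 → ok
  r2: data parity 1, sent rp 0 → mismatch
  r3: data parity 1, sent rp 1 → ok
Recompute each column's even parity and compare to cp:
  c0: data parity 0, sent cp 1 → mismatch
  c1: data parity 0, sent cp 0 → ok
  c2: data parity 0, sent cp 0 → ok
  c3: data parity 1, sent cp 1 → ok
Exactly one row (r2) and one column (c0) fail → the flipped bit is at their intersection.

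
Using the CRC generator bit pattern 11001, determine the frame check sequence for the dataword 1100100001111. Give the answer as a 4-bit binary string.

1010

Append 4 zeros: 11001000011110000. Divide by 11001 (XOR where the leading bit is 1):
  pos 0: 11001 XOR 11001 = 00000
  pos 9: 11110 XOR 11001 = 00111
  pos 11: 11100 XOR 11001 = 00101
Remainder (last 4 bits) = 1010. This is the CRC / FCS.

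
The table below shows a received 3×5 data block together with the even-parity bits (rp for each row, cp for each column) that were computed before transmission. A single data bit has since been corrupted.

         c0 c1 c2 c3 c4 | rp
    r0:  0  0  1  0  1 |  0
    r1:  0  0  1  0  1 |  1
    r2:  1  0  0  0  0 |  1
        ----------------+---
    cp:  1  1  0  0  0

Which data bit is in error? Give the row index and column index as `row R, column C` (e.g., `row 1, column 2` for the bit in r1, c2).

Recompute each row's even parity and compare to rp:
  r0: data parity 0, sent rp 0 → ok
  r1: data parity 0, sent rp 1 → mismatch
  r2: data parity 1, sent rp 1 → ok
Recompute each column's even parity and compare to cp:
  c0: data parity 1, sent cp 1 → ok
  c1: data parity 0, sent cp 1 → mismatch
  c2: data parity 0, sent cp 0 → ok
  c3: data parity 0, sent cp 0 → ok
  c4: data parity 0, sent cp 0 → ok
Exactly one row (r1) and one column (c1) fail → the flipped bit is at their intersection.

row 1, column 1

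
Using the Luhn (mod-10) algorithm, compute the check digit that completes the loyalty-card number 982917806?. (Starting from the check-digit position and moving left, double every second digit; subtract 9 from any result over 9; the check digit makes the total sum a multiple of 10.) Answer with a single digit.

1

Partial digits right→left: 6 0 8 7 1 9 2 8 9
Double every second digit counting from the check-digit position (so the 1st, 3rd, 5th, ... of the partial from the right).
  doubled (with −9 where >9): 3 7 2 4 9 → sum 25
  kept as-is: 0 7 9 8 → sum 24
Total = 25 + 24 = 49.
Check digit = (10 − (49 mod 10)) mod 10 = 1.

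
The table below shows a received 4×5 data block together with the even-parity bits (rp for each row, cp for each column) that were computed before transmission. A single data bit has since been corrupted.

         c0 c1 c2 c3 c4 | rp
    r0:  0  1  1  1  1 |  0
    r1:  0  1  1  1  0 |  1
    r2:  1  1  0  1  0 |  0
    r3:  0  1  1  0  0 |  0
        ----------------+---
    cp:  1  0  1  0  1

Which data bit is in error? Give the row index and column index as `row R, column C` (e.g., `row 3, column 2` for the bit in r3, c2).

Recompute each row's even parity and compare to rp:
  r0: data parity 0, sent rp 0 → ok
  r1: data parity 1, sent rp 1 → ok
  r2: data parity 1, sent rp 0 → mismatch
  r3: data parity 0, sent rp 0 → ok
Recompute each column's even parity and compare to cp:
  c0: data parity 1, sent cp 1 → ok
  c1: data parity 0, sent cp 0 → ok
  c2: data parity 1, sent cp 1 → ok
  c3: data parity 1, sent cp 0 → mismatch
  c4: data parity 1, sent cp 1 → ok
Exactly one row (r2) and one column (c3) fail → the flipped bit is at their intersection.

row 2, column 3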